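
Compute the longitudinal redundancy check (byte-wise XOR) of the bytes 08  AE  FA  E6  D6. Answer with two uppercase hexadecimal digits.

XOR the bytes together:
  start with 0x08
  0x08 ⊕ 0xAE = 0xA6
  0xA6 ⊕ 0xFA = 0x5C
  0x5C ⊕ 0xE6 = 0xBA
  0xBA ⊕ 0xD6 = 0x6C

6C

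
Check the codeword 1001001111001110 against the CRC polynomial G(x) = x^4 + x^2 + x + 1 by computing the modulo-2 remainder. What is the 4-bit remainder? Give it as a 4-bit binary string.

Modulo-2 division of 1001001111001110 by 10111:
  pos 0: 10010 XOR 10111 = 00101
  pos 2: 10101 XOR 10111 = 00010
  pos 5: 10111 XOR 10111 = 00000
Remainder = 1110 (nonzero — an error is detected).

1110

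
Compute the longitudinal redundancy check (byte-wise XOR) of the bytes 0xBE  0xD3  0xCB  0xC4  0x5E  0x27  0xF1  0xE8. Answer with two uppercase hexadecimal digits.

02

XOR the bytes together:
  start with 0xBE
  0xBE ⊕ 0xD3 = 0x6D
  0x6D ⊕ 0xCB = 0xA6
  0xA6 ⊕ 0xC4 = 0x62
  0x62 ⊕ 0x5E = 0x3C
  0x3C ⊕ 0x27 = 0x1B
  0x1B ⊕ 0xF1 = 0xEA
  0xEA ⊕ 0xE8 = 0x02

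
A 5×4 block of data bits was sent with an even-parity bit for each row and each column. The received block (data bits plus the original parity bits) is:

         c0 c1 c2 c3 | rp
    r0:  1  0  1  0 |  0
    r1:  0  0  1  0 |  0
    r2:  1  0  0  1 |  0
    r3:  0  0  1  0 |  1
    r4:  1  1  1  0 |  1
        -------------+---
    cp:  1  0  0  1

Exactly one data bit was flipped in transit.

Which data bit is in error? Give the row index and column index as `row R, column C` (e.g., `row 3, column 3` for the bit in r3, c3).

Recompute each row's even parity and compare to rp:
  r0: data parity 0, sent rp 0 → ok
  r1: data parity 1, sent rp 0 → mismatch
  r2: data parity 0, sent rp 0 → ok
  r3: data parity 1, sent rp 1 → ok
  r4: data parity 1, sent rp 1 → ok
Recompute each column's even parity and compare to cp:
  c0: data parity 1, sent cp 1 → ok
  c1: data parity 1, sent cp 0 → mismatch
  c2: data parity 0, sent cp 0 → ok
  c3: data parity 1, sent cp 1 → ok
Exactly one row (r1) and one column (c1) fail → the flipped bit is at their intersection.

row 1, column 1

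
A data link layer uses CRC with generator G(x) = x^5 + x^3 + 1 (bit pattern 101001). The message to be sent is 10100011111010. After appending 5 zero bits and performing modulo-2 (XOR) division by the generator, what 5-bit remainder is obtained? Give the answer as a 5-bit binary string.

Append 5 zeros: 1010001111101000000. Divide by 101001 (XOR where the leading bit is 1):
  pos 0: 101000 XOR 101001 = 000001
  pos 5: 111111 XOR 101001 = 010110
  pos 6: 101100 XOR 101001 = 000101
  pos 9: 101100 XOR 101001 = 000101
  pos 12: 101000 XOR 101001 = 000001
Remainder (last 5 bits) = 00010. This is the CRC / FCS.

00010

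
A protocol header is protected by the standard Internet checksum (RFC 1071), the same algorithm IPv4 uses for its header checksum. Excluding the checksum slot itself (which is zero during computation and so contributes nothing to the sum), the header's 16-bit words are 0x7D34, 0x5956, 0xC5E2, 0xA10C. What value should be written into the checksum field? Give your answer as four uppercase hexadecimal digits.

C285

One's-complement addition (fold any carry out of bit 15 back into bit 0):
  0x7D34 + 0x5956 = 0x0D68A
  0xD68A + 0xC5E2 = 0x19C6C → wrap carry → 0x9C6D
  0x9C6D + 0xA10C = 0x13D79 → wrap carry → 0x3D7A
One's-complement sum = 0x3D7A.
Checksum = ~0x3D7A & 0xFFFF = 0xC285.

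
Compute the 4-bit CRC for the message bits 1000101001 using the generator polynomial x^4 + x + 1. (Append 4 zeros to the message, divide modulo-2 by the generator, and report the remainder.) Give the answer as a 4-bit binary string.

1111

Append 4 zeros: 10001010010000. Divide by 10011 (XOR where the leading bit is 1):
  pos 0: 10001 XOR 10011 = 00010
  pos 3: 10010 XOR 10011 = 00001
  pos 7: 10100 XOR 10011 = 00111
  pos 9: 11100 XOR 10011 = 01111
Remainder (last 4 bits) = 1111. This is the CRC / FCS.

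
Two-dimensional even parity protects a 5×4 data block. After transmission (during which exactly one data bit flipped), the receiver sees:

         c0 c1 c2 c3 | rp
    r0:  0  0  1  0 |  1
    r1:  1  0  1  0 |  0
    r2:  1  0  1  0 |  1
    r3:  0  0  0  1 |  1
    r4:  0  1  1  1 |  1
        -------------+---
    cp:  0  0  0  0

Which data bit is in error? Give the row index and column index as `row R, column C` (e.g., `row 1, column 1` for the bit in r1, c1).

row 2, column 1

Recompute each row's even parity and compare to rp:
  r0: data parity 1, sent rp 1 → ok
  r1: data parity 0, sent rp 0 → ok
  r2: data parity 0, sent rp 1 → mismatch
  r3: data parity 1, sent rp 1 → ok
  r4: data parity 1, sent rp 1 → ok
Recompute each column's even parity and compare to cp:
  c0: data parity 0, sent cp 0 → ok
  c1: data parity 1, sent cp 0 → mismatch
  c2: data parity 0, sent cp 0 → ok
  c3: data parity 0, sent cp 0 → ok
Exactly one row (r2) and one column (c1) fail → the flipped bit is at their intersection.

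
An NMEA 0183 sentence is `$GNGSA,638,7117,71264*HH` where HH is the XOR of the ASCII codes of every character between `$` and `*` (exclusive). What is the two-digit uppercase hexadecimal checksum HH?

XOR the ASCII codes of the payload characters:
  'G' = 0x47 → acc = 0x47
  'N' = 0x4E → acc = 0x09
  'G' = 0x47 → acc = 0x4E
  'S' = 0x53 → acc = 0x1D
  'A' = 0x41 → acc = 0x5C
  ',' = 0x2C → acc = 0x70
  '6' = 0x36 → acc = 0x46
  '3' = 0x33 → acc = 0x75
  '8' = 0x38 → acc = 0x4D
  ',' = 0x2C → acc = 0x61
  '7' = 0x37 → acc = 0x56
  '1' = 0x31 → acc = 0x67
  '1' = 0x31 → acc = 0x56
  '7' = 0x37 → acc = 0x61
  ',' = 0x2C → acc = 0x4D
  '7' = 0x37 → acc = 0x7A
  '1' = 0x31 → acc = 0x4B
  '2' = 0x32 → acc = 0x79
  '6' = 0x36 → acc = 0x4F
  '4' = 0x34 → acc = 0x7B
Checksum = 0x7B.

7B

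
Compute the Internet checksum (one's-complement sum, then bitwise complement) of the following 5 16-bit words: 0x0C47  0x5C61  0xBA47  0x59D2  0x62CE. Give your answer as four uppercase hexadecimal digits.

One's-complement addition (fold any carry out of bit 15 back into bit 0):
  0x0C47 + 0x5C61 = 0x068A8
  0x68A8 + 0xBA47 = 0x122EF → wrap carry → 0x22F0
  0x22F0 + 0x59D2 = 0x07CC2
  0x7CC2 + 0x62CE = 0x0DF90
One's-complement sum = 0xDF90.
Checksum = ~0xDF90 & 0xFFFF = 0x206F.

206F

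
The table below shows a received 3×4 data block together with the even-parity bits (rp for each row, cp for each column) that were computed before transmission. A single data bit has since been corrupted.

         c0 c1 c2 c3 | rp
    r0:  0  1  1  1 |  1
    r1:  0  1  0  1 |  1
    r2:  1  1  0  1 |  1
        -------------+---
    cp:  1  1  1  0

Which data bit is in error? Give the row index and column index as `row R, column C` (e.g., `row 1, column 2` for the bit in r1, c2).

row 1, column 3

Recompute each row's even parity and compare to rp:
  r0: data parity 1, sent rp 1 → ok
  r1: data parity 0, sent rp 1 → mismatch
  r2: data parity 1, sent rp 1 → ok
Recompute each column's even parity and compare to cp:
  c0: data parity 1, sent cp 1 → ok
  c1: data parity 1, sent cp 1 → ok
  c2: data parity 1, sent cp 1 → ok
  c3: data parity 1, sent cp 0 → mismatch
Exactly one row (r1) and one column (c3) fail → the flipped bit is at their intersection.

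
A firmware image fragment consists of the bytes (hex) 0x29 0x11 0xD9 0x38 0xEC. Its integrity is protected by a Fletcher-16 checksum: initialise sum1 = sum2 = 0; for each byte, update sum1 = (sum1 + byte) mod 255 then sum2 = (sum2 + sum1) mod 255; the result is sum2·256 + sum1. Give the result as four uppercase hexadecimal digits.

FC39

Running sums (mod 255):
  after byte 0 (0x29): sum1=41, sum2=41
  after byte 1 (0x11): sum1=58, sum2=99
  after byte 2 (0xD9): sum1=20, sum2=119
  after byte 3 (0x38): sum1=76, sum2=195
  after byte 4 (0xEC): sum1=57, sum2=252
Checksum = sum2·256 + sum1 = 252·256 + 57 = 64569 = 0xFC39.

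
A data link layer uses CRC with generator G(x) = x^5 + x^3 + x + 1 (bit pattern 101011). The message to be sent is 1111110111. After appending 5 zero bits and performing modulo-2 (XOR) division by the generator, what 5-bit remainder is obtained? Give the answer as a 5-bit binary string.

Append 5 zeros: 111111011100000. Divide by 101011 (XOR where the leading bit is 1):
  pos 0: 111111 XOR 101011 = 010100
  pos 1: 101000 XOR 101011 = 000011
  pos 5: 111110 XOR 101011 = 010101
  pos 6: 101010 XOR 101011 = 000001
Remainder (last 5 bits) = 01000. This is the CRC / FCS.

01000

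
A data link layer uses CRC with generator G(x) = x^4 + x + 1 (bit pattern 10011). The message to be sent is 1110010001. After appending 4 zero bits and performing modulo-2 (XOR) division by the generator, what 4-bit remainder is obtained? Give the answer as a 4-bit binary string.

Append 4 zeros: 11100100010000. Divide by 10011 (XOR where the leading bit is 1):
  pos 0: 11100 XOR 10011 = 01111
  pos 1: 11111 XOR 10011 = 01100
  pos 2: 11000 XOR 10011 = 01011
  pos 3: 10110 XOR 10011 = 00101
  pos 5: 10101 XOR 10011 = 00110
  pos 7: 11000 XOR 10011 = 01011
  pos 8: 10110 XOR 10011 = 00101
Remainder (last 4 bits) = 1010. This is the CRC / FCS.

1010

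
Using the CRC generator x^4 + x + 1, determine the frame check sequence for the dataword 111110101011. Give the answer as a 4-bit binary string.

Append 4 zeros: 1111101010110000. Divide by 10011 (XOR where the leading bit is 1):
  pos 0: 11111 XOR 10011 = 01100
  pos 1: 11000 XOR 10011 = 01011
  pos 2: 10111 XOR 10011 = 00100
  pos 4: 10001 XOR 10011 = 00010
  pos 7: 10011 XOR 10011 = 00000
Remainder (last 4 bits) = 0000. This is the CRC / FCS.

0000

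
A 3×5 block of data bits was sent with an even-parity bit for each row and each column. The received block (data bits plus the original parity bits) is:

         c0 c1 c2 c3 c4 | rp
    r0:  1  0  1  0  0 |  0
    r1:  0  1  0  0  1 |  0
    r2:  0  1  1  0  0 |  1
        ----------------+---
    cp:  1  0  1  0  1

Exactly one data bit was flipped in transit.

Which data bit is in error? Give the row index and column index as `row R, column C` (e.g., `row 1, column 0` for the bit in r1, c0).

Recompute each row's even parity and compare to rp:
  r0: data parity 0, sent rp 0 → ok
  r1: data parity 0, sent rp 0 → ok
  r2: data parity 0, sent rp 1 → mismatch
Recompute each column's even parity and compare to cp:
  c0: data parity 1, sent cp 1 → ok
  c1: data parity 0, sent cp 0 → ok
  c2: data parity 0, sent cp 1 → mismatch
  c3: data parity 0, sent cp 0 → ok
  c4: data parity 1, sent cp 1 → ok
Exactly one row (r2) and one column (c2) fail → the flipped bit is at their intersection.

row 2, column 2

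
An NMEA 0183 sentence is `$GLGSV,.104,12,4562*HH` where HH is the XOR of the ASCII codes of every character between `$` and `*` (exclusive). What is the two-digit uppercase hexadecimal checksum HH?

XOR the ASCII codes of the payload characters:
  'G' = 0x47 → acc = 0x47
  'L' = 0x4C → acc = 0x0B
  'G' = 0x47 → acc = 0x4C
  'S' = 0x53 → acc = 0x1F
  'V' = 0x56 → acc = 0x49
  ',' = 0x2C → acc = 0x65
  '.' = 0x2E → acc = 0x4B
  '1' = 0x31 → acc = 0x7A
  '0' = 0x30 → acc = 0x4A
  '4' = 0x34 → acc = 0x7E
  ',' = 0x2C → acc = 0x52
  '1' = 0x31 → acc = 0x63
  '2' = 0x32 → acc = 0x51
  ',' = 0x2C → acc = 0x7D
  '4' = 0x34 → acc = 0x49
  '5' = 0x35 → acc = 0x7C
  '6' = 0x36 → acc = 0x4A
  '2' = 0x32 → acc = 0x78
Checksum = 0x78.

78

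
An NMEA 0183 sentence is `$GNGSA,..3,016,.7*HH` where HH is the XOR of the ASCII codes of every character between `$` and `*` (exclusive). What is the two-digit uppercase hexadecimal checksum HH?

6D

XOR the ASCII codes of the payload characters:
  'G' = 0x47 → acc = 0x47
  'N' = 0x4E → acc = 0x09
  'G' = 0x47 → acc = 0x4E
  'S' = 0x53 → acc = 0x1D
  'A' = 0x41 → acc = 0x5C
  ',' = 0x2C → acc = 0x70
  '.' = 0x2E → acc = 0x5E
  '.' = 0x2E → acc = 0x70
  '3' = 0x33 → acc = 0x43
  ',' = 0x2C → acc = 0x6F
  '0' = 0x30 → acc = 0x5F
  '1' = 0x31 → acc = 0x6E
  '6' = 0x36 → acc = 0x58
  ',' = 0x2C → acc = 0x74
  '.' = 0x2E → acc = 0x5A
  '7' = 0x37 → acc = 0x6D
Checksum = 0x6D.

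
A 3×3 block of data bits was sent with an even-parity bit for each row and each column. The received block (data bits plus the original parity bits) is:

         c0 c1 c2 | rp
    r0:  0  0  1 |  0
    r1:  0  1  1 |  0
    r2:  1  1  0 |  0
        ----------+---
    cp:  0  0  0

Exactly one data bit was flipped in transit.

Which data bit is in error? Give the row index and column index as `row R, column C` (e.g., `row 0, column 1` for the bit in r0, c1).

row 0, column 0

Recompute each row's even parity and compare to rp:
  r0: data parity 1, sent rp 0 → mismatch
  r1: data parity 0, sent rp 0 → ok
  r2: data parity 0, sent rp 0 → ok
Recompute each column's even parity and compare to cp:
  c0: data parity 1, sent cp 0 → mismatch
  c1: data parity 0, sent cp 0 → ok
  c2: data parity 0, sent cp 0 → ok
Exactly one row (r0) and one column (c0) fail → the flipped bit is at their intersection.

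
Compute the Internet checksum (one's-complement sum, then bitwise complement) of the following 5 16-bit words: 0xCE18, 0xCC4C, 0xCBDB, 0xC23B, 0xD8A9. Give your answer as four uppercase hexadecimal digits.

One's-complement addition (fold any carry out of bit 15 back into bit 0):
  0xCE18 + 0xCC4C = 0x19A64 → wrap carry → 0x9A65
  0x9A65 + 0xCBDB = 0x16640 → wrap carry → 0x6641
  0x6641 + 0xC23B = 0x1287C → wrap carry → 0x287D
  0x287D + 0xD8A9 = 0x10126 → wrap carry → 0x0127
One's-complement sum = 0x0127.
Checksum = ~0x0127 & 0xFFFF = 0xFED8.

FED8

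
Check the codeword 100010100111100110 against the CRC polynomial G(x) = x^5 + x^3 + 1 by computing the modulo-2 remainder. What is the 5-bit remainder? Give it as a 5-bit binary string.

Modulo-2 division of 100010100111100110 by 101001:
  pos 0: 100010 XOR 101001 = 001011
  pos 2: 101110 XOR 101001 = 000111
  pos 5: 111011 XOR 101001 = 010010
  pos 6: 100101 XOR 101001 = 001100
  pos 8: 110010 XOR 101001 = 011011
  pos 9: 110110 XOR 101001 = 011111
  pos 10: 111111 XOR 101001 = 010110
  pos 11: 101101 XOR 101001 = 000100
Remainder = 01000 (nonzero — an error is detected).

01000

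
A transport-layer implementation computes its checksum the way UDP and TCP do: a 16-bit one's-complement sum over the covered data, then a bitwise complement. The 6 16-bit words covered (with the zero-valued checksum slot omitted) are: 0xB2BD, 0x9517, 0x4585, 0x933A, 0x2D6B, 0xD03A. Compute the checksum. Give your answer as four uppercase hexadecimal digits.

E1C4

One's-complement addition (fold any carry out of bit 15 back into bit 0):
  0xB2BD + 0x9517 = 0x147D4 → wrap carry → 0x47D5
  0x47D5 + 0x4585 = 0x08D5A
  0x8D5A + 0x933A = 0x12094 → wrap carry → 0x2095
  0x2095 + 0x2D6B = 0x04E00
  0x4E00 + 0xD03A = 0x11E3A → wrap carry → 0x1E3B
One's-complement sum = 0x1E3B.
Checksum = ~0x1E3B & 0xFFFF = 0xE1C4.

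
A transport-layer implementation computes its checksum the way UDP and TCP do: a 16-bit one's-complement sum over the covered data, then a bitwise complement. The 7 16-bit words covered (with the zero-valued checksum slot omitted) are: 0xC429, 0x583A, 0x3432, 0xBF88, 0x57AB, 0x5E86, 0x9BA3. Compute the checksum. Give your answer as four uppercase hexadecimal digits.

One's-complement addition (fold any carry out of bit 15 back into bit 0):
  0xC429 + 0x583A = 0x11C63 → wrap carry → 0x1C64
  0x1C64 + 0x3432 = 0x05096
  0x5096 + 0xBF88 = 0x1101E → wrap carry → 0x101F
  0x101F + 0x57AB = 0x067CA
  0x67CA + 0x5E86 = 0x0C650
  0xC650 + 0x9BA3 = 0x161F3 → wrap carry → 0x61F4
One's-complement sum = 0x61F4.
Checksum = ~0x61F4 & 0xFFFF = 0x9E0B.

9E0B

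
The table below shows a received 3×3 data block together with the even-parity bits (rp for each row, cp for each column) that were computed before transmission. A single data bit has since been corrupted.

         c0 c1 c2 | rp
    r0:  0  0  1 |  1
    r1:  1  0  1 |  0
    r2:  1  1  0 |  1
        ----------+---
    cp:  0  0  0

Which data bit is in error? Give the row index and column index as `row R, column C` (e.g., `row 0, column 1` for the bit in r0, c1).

row 2, column 1

Recompute each row's even parity and compare to rp:
  r0: data parity 1, sent rp 1 → ok
  r1: data parity 0, sent rp 0 → ok
  r2: data parity 0, sent rp 1 → mismatch
Recompute each column's even parity and compare to cp:
  c0: data parity 0, sent cp 0 → ok
  c1: data parity 1, sent cp 0 → mismatch
  c2: data parity 0, sent cp 0 → ok
Exactly one row (r2) and one column (c1) fail → the flipped bit is at their intersection.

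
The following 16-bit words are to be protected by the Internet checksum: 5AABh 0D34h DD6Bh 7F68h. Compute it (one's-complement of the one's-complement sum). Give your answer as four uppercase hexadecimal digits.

One's-complement addition (fold any carry out of bit 15 back into bit 0):
  0x5AAB + 0x0D34 = 0x067DF
  0x67DF + 0xDD6B = 0x1454A → wrap carry → 0x454B
  0x454B + 0x7F68 = 0x0C4B3
One's-complement sum = 0xC4B3.
Checksum = ~0xC4B3 & 0xFFFF = 0x3B4C.

3B4C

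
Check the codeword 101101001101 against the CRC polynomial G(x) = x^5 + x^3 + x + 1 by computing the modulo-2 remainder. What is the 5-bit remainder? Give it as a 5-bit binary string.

Modulo-2 division of 101101001101 by 101011:
  pos 0: 101101 XOR 101011 = 000110
  pos 3: 110001 XOR 101011 = 011010
  pos 4: 110101 XOR 101011 = 011110
  pos 5: 111100 XOR 101011 = 010111
  pos 6: 101111 XOR 101011 = 000100
Remainder = 00100 (nonzero — an error is detected).

00100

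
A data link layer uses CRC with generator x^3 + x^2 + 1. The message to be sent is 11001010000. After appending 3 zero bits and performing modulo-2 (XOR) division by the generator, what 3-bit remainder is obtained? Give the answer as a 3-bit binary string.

Append 3 zeros: 11001010000000. Divide by 1101 (XOR where the leading bit is 1):
  pos 0: 1100 XOR 1101 = 0001
  pos 3: 1101 XOR 1101 = 0000
Remainder (last 3 bits) = 000. This is the CRC / FCS.

000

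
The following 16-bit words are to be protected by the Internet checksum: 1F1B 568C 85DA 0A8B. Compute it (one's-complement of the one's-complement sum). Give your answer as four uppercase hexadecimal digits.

One's-complement addition (fold any carry out of bit 15 back into bit 0):
  0x1F1B + 0x568C = 0x075A7
  0x75A7 + 0x85DA = 0x0FB81
  0xFB81 + 0x0A8B = 0x1060C → wrap carry → 0x060D
One's-complement sum = 0x060D.
Checksum = ~0x060D & 0xFFFF = 0xF9F2.

F9F2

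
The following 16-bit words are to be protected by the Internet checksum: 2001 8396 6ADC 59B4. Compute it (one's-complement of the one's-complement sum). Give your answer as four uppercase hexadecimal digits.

97D7

One's-complement addition (fold any carry out of bit 15 back into bit 0):
  0x2001 + 0x8396 = 0x0A397
  0xA397 + 0x6ADC = 0x10E73 → wrap carry → 0x0E74
  0x0E74 + 0x59B4 = 0x06828
One's-complement sum = 0x6828.
Checksum = ~0x6828 & 0xFFFF = 0x97D7.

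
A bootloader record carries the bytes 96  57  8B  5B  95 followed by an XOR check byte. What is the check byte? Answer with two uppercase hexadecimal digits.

XOR the bytes together:
  start with 0x96
  0x96 ⊕ 0x57 = 0xC1
  0xC1 ⊕ 0x8B = 0x4A
  0x4A ⊕ 0x5B = 0x11
  0x11 ⊕ 0x95 = 0x84

84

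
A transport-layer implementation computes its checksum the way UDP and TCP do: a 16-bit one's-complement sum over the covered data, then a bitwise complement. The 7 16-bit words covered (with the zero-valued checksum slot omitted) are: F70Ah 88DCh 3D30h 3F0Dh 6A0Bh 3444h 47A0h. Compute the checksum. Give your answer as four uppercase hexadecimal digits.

One's-complement addition (fold any carry out of bit 15 back into bit 0):
  0xF70A + 0x88DC = 0x17FE6 → wrap carry → 0x7FE7
  0x7FE7 + 0x3D30 = 0x0BD17
  0xBD17 + 0x3F0D = 0x0FC24
  0xFC24 + 0x6A0B = 0x1662F → wrap carry → 0x6630
  0x6630 + 0x3444 = 0x09A74
  0x9A74 + 0x47A0 = 0x0E214
One's-complement sum = 0xE214.
Checksum = ~0xE214 & 0xFFFF = 0x1DEB.

1DEB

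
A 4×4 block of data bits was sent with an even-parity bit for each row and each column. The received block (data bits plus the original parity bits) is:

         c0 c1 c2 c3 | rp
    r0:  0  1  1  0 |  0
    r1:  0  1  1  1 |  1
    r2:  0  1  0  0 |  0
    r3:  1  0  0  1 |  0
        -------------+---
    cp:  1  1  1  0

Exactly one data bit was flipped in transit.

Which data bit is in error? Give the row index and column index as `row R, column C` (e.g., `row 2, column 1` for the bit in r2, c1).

Recompute each row's even parity and compare to rp:
  r0: data parity 0, sent rp 0 → ok
  r1: data parity 1, sent rp 1 → ok
  r2: data parity 1, sent rp 0 → mismatch
  r3: data parity 0, sent rp 0 → ok
Recompute each column's even parity and compare to cp:
  c0: data parity 1, sent cp 1 → ok
  c1: data parity 1, sent cp 1 → ok
  c2: data parity 0, sent cp 1 → mismatch
  c3: data parity 0, sent cp 0 → ok
Exactly one row (r2) and one column (c2) fail → the flipped bit is at their intersection.

row 2, column 2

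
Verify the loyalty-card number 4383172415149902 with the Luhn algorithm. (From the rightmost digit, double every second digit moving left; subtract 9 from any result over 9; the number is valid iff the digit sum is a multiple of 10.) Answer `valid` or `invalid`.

invalid

From the right, keep odd positions and double even positions (subtract 9 from any doubled value over 9):
  doubled (positions 2,4,...): 0 9 2 2 4 2 7 8 → sum 34
  kept (positions 1,3,...): 2 9 4 5 4 7 3 3 → sum 37
Total = 71.
71 mod 10 = 1, so the number is invalid.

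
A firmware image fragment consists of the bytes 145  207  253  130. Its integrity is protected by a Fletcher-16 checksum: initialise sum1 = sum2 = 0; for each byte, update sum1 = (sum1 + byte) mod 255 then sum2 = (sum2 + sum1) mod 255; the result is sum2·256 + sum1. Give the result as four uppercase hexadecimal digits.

Running sums (mod 255):
  after byte 0 (145): sum1=145, sum2=145
  after byte 1 (207): sum1=97, sum2=242
  after byte 2 (253): sum1=95, sum2=82
  after byte 3 (130): sum1=225, sum2=52
Checksum = sum2·256 + sum1 = 52·256 + 225 = 13537 = 0x34E1.

34E1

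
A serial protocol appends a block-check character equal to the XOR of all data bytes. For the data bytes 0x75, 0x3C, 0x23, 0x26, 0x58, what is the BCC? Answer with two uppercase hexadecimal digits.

14

XOR the bytes together:
  start with 0x75
  0x75 ⊕ 0x3C = 0x49
  0x49 ⊕ 0x23 = 0x6A
  0x6A ⊕ 0x26 = 0x4C
  0x4C ⊕ 0x58 = 0x14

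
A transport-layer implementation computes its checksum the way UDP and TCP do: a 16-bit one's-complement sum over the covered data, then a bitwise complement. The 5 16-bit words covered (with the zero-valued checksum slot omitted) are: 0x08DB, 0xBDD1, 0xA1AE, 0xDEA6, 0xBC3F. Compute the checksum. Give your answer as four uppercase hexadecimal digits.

FCBD

One's-complement addition (fold any carry out of bit 15 back into bit 0):
  0x08DB + 0xBDD1 = 0x0C6AC
  0xC6AC + 0xA1AE = 0x1685A → wrap carry → 0x685B
  0x685B + 0xDEA6 = 0x14701 → wrap carry → 0x4702
  0x4702 + 0xBC3F = 0x10341 → wrap carry → 0x0342
One's-complement sum = 0x0342.
Checksum = ~0x0342 & 0xFFFF = 0xFCBD.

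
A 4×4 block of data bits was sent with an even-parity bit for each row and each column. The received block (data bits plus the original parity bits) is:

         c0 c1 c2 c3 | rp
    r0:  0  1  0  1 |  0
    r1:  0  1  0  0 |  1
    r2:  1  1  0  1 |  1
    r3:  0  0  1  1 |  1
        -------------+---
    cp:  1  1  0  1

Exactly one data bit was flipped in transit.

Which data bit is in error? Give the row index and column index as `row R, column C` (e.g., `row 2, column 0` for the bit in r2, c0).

row 3, column 2

Recompute each row's even parity and compare to rp:
  r0: data parity 0, sent rp 0 → ok
  r1: data parity 1, sent rp 1 → ok
  r2: data parity 1, sent rp 1 → ok
  r3: data parity 0, sent rp 1 → mismatch
Recompute each column's even parity and compare to cp:
  c0: data parity 1, sent cp 1 → ok
  c1: data parity 1, sent cp 1 → ok
  c2: data parity 1, sent cp 0 → mismatch
  c3: data parity 1, sent cp 1 → ok
Exactly one row (r3) and one column (c2) fail → the flipped bit is at their intersection.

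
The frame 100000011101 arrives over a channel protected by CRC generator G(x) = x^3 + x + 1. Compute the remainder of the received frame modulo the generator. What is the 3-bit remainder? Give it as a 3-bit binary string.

110

Modulo-2 division of 100000011101 by 1011:
  pos 0: 1000 XOR 1011 = 0011
  pos 2: 1100 XOR 1011 = 0111
  pos 3: 1110 XOR 1011 = 0101
  pos 4: 1011 XOR 1011 = 0000
  pos 8: 1101 XOR 1011 = 0110
Remainder = 110 (nonzero — an error is detected).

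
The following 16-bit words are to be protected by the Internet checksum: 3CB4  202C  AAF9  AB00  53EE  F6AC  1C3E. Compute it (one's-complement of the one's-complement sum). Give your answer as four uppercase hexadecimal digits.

E64B

One's-complement addition (fold any carry out of bit 15 back into bit 0):
  0x3CB4 + 0x202C = 0x05CE0
  0x5CE0 + 0xAAF9 = 0x107D9 → wrap carry → 0x07DA
  0x07DA + 0xAB00 = 0x0B2DA
  0xB2DA + 0x53EE = 0x106C8 → wrap carry → 0x06C9
  0x06C9 + 0xF6AC = 0x0FD75
  0xFD75 + 0x1C3E = 0x119B3 → wrap carry → 0x19B4
One's-complement sum = 0x19B4.
Checksum = ~0x19B4 & 0xFFFF = 0xE64B.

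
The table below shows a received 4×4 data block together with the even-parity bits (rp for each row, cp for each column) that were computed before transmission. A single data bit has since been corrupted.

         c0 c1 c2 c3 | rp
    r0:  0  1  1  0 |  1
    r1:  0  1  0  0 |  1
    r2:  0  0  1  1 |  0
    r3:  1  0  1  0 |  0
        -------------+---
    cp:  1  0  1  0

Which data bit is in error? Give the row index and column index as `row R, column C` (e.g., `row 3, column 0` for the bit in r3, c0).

row 0, column 3

Recompute each row's even parity and compare to rp:
  r0: data parity 0, sent rp 1 → mismatch
  r1: data parity 1, sent rp 1 → ok
  r2: data parity 0, sent rp 0 → ok
  r3: data parity 0, sent rp 0 → ok
Recompute each column's even parity and compare to cp:
  c0: data parity 1, sent cp 1 → ok
  c1: data parity 0, sent cp 0 → ok
  c2: data parity 1, sent cp 1 → ok
  c3: data parity 1, sent cp 0 → mismatch
Exactly one row (r0) and one column (c3) fail → the flipped bit is at their intersection.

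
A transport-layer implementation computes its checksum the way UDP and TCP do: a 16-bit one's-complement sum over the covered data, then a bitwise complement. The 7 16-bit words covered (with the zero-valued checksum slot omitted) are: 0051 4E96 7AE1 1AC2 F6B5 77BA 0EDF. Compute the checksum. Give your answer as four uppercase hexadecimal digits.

One's-complement addition (fold any carry out of bit 15 back into bit 0):
  0x0051 + 0x4E96 = 0x04EE7
  0x4EE7 + 0x7AE1 = 0x0C9C8
  0xC9C8 + 0x1AC2 = 0x0E48A
  0xE48A + 0xF6B5 = 0x1DB3F → wrap carry → 0xDB40
  0xDB40 + 0x77BA = 0x152FA → wrap carry → 0x52FB
  0x52FB + 0x0EDF = 0x061DA
One's-complement sum = 0x61DA.
Checksum = ~0x61DA & 0xFFFF = 0x9E25.

9E25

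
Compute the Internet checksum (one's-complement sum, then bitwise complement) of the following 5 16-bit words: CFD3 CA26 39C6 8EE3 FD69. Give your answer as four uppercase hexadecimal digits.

9FF1

One's-complement addition (fold any carry out of bit 15 back into bit 0):
  0xCFD3 + 0xCA26 = 0x199F9 → wrap carry → 0x99FA
  0x99FA + 0x39C6 = 0x0D3C0
  0xD3C0 + 0x8EE3 = 0x162A3 → wrap carry → 0x62A4
  0x62A4 + 0xFD69 = 0x1600D → wrap carry → 0x600E
One's-complement sum = 0x600E.
Checksum = ~0x600E & 0xFFFF = 0x9FF1.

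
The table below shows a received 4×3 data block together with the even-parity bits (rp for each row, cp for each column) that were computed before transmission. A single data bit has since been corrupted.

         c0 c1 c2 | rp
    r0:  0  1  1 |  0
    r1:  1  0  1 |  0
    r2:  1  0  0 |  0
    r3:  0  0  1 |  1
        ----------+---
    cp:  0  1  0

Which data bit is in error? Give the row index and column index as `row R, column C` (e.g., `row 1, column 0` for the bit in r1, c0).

row 2, column 2

Recompute each row's even parity and compare to rp:
  r0: data parity 0, sent rp 0 → ok
  r1: data parity 0, sent rp 0 → ok
  r2: data parity 1, sent rp 0 → mismatch
  r3: data parity 1, sent rp 1 → ok
Recompute each column's even parity and compare to cp:
  c0: data parity 0, sent cp 0 → ok
  c1: data parity 1, sent cp 1 → ok
  c2: data parity 1, sent cp 0 → mismatch
Exactly one row (r2) and one column (c2) fail → the flipped bit is at their intersection.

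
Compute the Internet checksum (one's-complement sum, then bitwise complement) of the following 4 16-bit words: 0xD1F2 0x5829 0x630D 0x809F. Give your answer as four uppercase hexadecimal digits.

F236

One's-complement addition (fold any carry out of bit 15 back into bit 0):
  0xD1F2 + 0x5829 = 0x12A1B → wrap carry → 0x2A1C
  0x2A1C + 0x630D = 0x08D29
  0x8D29 + 0x809F = 0x10DC8 → wrap carry → 0x0DC9
One's-complement sum = 0x0DC9.
Checksum = ~0x0DC9 & 0xFFFF = 0xF236.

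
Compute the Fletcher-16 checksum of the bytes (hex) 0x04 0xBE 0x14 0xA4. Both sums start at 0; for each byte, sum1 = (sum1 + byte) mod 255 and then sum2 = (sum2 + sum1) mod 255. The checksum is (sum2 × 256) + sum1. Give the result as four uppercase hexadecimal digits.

197B

Running sums (mod 255):
  after byte 0 (0x04): sum1=4, sum2=4
  after byte 1 (0xBE): sum1=194, sum2=198
  after byte 2 (0x14): sum1=214, sum2=157
  after byte 3 (0xA4): sum1=123, sum2=25
Checksum = sum2·256 + sum1 = 25·256 + 123 = 6523 = 0x197B.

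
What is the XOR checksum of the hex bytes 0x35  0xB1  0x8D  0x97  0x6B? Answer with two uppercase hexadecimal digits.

F5

XOR the bytes together:
  start with 0x35
  0x35 ⊕ 0xB1 = 0x84
  0x84 ⊕ 0x8D = 0x09
  0x09 ⊕ 0x97 = 0x9E
  0x9E ⊕ 0x6B = 0xF5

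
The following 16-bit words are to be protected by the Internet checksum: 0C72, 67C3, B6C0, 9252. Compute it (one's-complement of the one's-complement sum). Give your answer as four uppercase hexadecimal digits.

One's-complement addition (fold any carry out of bit 15 back into bit 0):
  0x0C72 + 0x67C3 = 0x07435
  0x7435 + 0xB6C0 = 0x12AF5 → wrap carry → 0x2AF6
  0x2AF6 + 0x9252 = 0x0BD48
One's-complement sum = 0xBD48.
Checksum = ~0xBD48 & 0xFFFF = 0x42B7.

42B7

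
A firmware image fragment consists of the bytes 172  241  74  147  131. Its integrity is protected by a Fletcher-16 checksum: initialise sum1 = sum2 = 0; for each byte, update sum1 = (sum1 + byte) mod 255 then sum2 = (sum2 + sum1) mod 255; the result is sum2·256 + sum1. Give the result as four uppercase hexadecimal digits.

Running sums (mod 255):
  after byte 0 (172): sum1=172, sum2=172
  after byte 1 (241): sum1=158, sum2=75
  after byte 2 (74): sum1=232, sum2=52
  after byte 3 (147): sum1=124, sum2=176
  after byte 4 (131): sum1=0, sum2=176
Checksum = sum2·256 + sum1 = 176·256 + 0 = 45056 = 0xB000.

B000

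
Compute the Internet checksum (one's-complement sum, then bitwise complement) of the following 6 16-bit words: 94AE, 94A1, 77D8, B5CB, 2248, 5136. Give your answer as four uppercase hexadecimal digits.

One's-complement addition (fold any carry out of bit 15 back into bit 0):
  0x94AE + 0x94A1 = 0x1294F → wrap carry → 0x2950
  0x2950 + 0x77D8 = 0x0A128
  0xA128 + 0xB5CB = 0x156F3 → wrap carry → 0x56F4
  0x56F4 + 0x2248 = 0x0793C
  0x793C + 0x5136 = 0x0CA72
One's-complement sum = 0xCA72.
Checksum = ~0xCA72 & 0xFFFF = 0x358D.

358D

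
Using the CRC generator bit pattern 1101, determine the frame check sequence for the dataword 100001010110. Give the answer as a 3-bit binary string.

Append 3 zeros: 100001010110000. Divide by 1101 (XOR where the leading bit is 1):
  pos 0: 1000 XOR 1101 = 0101
  pos 1: 1010 XOR 1101 = 0111
  pos 2: 1111 XOR 1101 = 0010
  pos 4: 1001 XOR 1101 = 0100
  pos 5: 1000 XOR 1101 = 0101
  pos 6: 1011 XOR 1101 = 0110
  pos 7: 1101 XOR 1101 = 0000
Remainder (last 3 bits) = 000. This is the CRC / FCS.

000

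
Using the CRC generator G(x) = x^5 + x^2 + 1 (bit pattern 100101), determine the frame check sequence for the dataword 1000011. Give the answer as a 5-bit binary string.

Append 5 zeros: 100001100000. Divide by 100101 (XOR where the leading bit is 1):
  pos 0: 100001 XOR 100101 = 000100
  pos 3: 100100 XOR 100101 = 000001
Remainder (last 5 bits) = 01000. This is the CRC / FCS.

01000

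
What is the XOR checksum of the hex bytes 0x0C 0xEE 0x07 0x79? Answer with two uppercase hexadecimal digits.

XOR the bytes together:
  start with 0x0C
  0x0C ⊕ 0xEE = 0xE2
  0xE2 ⊕ 0x07 = 0xE5
  0xE5 ⊕ 0x79 = 0x9C

9C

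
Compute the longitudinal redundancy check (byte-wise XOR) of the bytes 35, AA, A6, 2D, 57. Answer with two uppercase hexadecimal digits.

43

XOR the bytes together:
  start with 0x35
  0x35 ⊕ 0xAA = 0x9F
  0x9F ⊕ 0xA6 = 0x39
  0x39 ⊕ 0x2D = 0x14
  0x14 ⊕ 0x57 = 0x43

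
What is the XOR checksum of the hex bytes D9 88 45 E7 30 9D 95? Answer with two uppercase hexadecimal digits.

CB

XOR the bytes together:
  start with 0xD9
  0xD9 ⊕ 0x88 = 0x51
  0x51 ⊕ 0x45 = 0x14
  0x14 ⊕ 0xE7 = 0xF3
  0xF3 ⊕ 0x30 = 0xC3
  0xC3 ⊕ 0x9D = 0x5E
  0x5E ⊕ 0x95 = 0xCB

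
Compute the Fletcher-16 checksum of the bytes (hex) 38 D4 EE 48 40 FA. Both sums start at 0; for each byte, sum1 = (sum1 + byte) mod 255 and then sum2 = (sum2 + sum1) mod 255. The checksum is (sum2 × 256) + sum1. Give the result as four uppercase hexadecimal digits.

897F

Running sums (mod 255):
  after byte 0 (38): sum1=56, sum2=56
  after byte 1 (D4): sum1=13, sum2=69
  after byte 2 (EE): sum1=251, sum2=65
  after byte 3 (48): sum1=68, sum2=133
  after byte 4 (40): sum1=132, sum2=10
  after byte 5 (FA): sum1=127, sum2=137
Checksum = sum2·256 + sum1 = 137·256 + 127 = 35199 = 0x897F.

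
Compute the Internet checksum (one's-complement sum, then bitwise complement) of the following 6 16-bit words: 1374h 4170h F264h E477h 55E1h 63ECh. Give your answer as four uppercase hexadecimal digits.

1A71

One's-complement addition (fold any carry out of bit 15 back into bit 0):
  0x1374 + 0x4170 = 0x054E4
  0x54E4 + 0xF264 = 0x14748 → wrap carry → 0x4749
  0x4749 + 0xE477 = 0x12BC0 → wrap carry → 0x2BC1
  0x2BC1 + 0x55E1 = 0x081A2
  0x81A2 + 0x63EC = 0x0E58E
One's-complement sum = 0xE58E.
Checksum = ~0xE58E & 0xFFFF = 0x1A71.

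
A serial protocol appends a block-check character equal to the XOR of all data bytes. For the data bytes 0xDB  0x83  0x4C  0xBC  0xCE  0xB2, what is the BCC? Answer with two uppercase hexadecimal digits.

D4

XOR the bytes together:
  start with 0xDB
  0xDB ⊕ 0x83 = 0x58
  0x58 ⊕ 0x4C = 0x14
  0x14 ⊕ 0xBC = 0xA8
  0xA8 ⊕ 0xCE = 0x66
  0x66 ⊕ 0xB2 = 0xD4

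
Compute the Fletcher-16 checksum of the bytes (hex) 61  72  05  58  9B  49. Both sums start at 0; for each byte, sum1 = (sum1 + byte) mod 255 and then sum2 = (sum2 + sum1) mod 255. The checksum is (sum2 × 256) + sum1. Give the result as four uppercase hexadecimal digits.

Running sums (mod 255):
  after byte 0 (61): sum1=97, sum2=97
  after byte 1 (72): sum1=211, sum2=53
  after byte 2 (05): sum1=216, sum2=14
  after byte 3 (58): sum1=49, sum2=63
  after byte 4 (9B): sum1=204, sum2=12
  after byte 5 (49): sum1=22, sum2=34
Checksum = sum2·256 + sum1 = 34·256 + 22 = 8726 = 0x2216.

2216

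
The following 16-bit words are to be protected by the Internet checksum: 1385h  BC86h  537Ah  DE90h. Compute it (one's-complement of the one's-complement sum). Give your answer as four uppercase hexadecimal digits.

FDE8

One's-complement addition (fold any carry out of bit 15 back into bit 0):
  0x1385 + 0xBC86 = 0x0D00B
  0xD00B + 0x537A = 0x12385 → wrap carry → 0x2386
  0x2386 + 0xDE90 = 0x10216 → wrap carry → 0x0217
One's-complement sum = 0x0217.
Checksum = ~0x0217 & 0xFFFF = 0xFDE8.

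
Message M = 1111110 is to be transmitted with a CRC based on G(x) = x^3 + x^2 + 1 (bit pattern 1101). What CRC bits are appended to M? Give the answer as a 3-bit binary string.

101

Append 3 zeros: 1111110000. Divide by 1101 (XOR where the leading bit is 1):
  pos 0: 1111 XOR 1101 = 0010
  pos 2: 1011 XOR 1101 = 0110
  pos 3: 1100 XOR 1101 = 0001
  pos 6: 1000 XOR 1101 = 0101
Remainder (last 3 bits) = 101. This is the CRC / FCS.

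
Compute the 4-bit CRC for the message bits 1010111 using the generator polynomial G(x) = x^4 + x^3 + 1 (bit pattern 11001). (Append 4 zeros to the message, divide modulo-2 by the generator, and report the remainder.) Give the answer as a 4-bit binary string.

1001

Append 4 zeros: 10101110000. Divide by 11001 (XOR where the leading bit is 1):
  pos 0: 10101 XOR 11001 = 01100
  pos 1: 11001 XOR 11001 = 00000
  pos 6: 10000 XOR 11001 = 01001
Remainder (last 4 bits) = 1001. This is the CRC / FCS.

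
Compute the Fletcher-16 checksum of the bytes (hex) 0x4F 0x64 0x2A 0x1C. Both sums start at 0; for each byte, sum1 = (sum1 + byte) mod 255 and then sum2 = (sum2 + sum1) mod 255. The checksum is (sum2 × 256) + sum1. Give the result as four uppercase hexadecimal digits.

DAF9

Running sums (mod 255):
  after byte 0 (0x4F): sum1=79, sum2=79
  after byte 1 (0x64): sum1=179, sum2=3
  after byte 2 (0x2A): sum1=221, sum2=224
  after byte 3 (0x1C): sum1=249, sum2=218
Checksum = sum2·256 + sum1 = 218·256 + 249 = 56057 = 0xDAF9.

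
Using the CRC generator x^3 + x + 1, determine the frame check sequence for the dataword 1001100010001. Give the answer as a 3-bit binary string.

Append 3 zeros: 1001100010001000. Divide by 1011 (XOR where the leading bit is 1):
  pos 0: 1001 XOR 1011 = 0010
  pos 2: 1010 XOR 1011 = 0001
  pos 5: 1001 XOR 1011 = 0010
  pos 7: 1000 XOR 1011 = 0011
  pos 9: 1101 XOR 1011 = 0110
  pos 10: 1100 XOR 1011 = 0111
  pos 11: 1110 XOR 1011 = 0101
  pos 12: 1010 XOR 1011 = 0001
Remainder (last 3 bits) = 001. This is the CRC / FCS.

001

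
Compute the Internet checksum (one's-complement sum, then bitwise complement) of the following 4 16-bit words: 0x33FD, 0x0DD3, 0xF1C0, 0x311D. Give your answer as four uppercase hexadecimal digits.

One's-complement addition (fold any carry out of bit 15 back into bit 0):
  0x33FD + 0x0DD3 = 0x041D0
  0x41D0 + 0xF1C0 = 0x13390 → wrap carry → 0x3391
  0x3391 + 0x311D = 0x064AE
One's-complement sum = 0x64AE.
Checksum = ~0x64AE & 0xFFFF = 0x9B51.

9B51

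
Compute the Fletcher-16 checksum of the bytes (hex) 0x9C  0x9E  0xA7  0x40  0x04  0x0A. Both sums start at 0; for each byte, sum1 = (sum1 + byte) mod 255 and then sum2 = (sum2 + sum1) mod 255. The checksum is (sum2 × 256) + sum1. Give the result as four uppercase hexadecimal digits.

3631

Running sums (mod 255):
  after byte 0 (0x9C): sum1=156, sum2=156
  after byte 1 (0x9E): sum1=59, sum2=215
  after byte 2 (0xA7): sum1=226, sum2=186
  after byte 3 (0x40): sum1=35, sum2=221
  after byte 4 (0x04): sum1=39, sum2=5
  after byte 5 (0x0A): sum1=49, sum2=54
Checksum = sum2·256 + sum1 = 54·256 + 49 = 13873 = 0x3631.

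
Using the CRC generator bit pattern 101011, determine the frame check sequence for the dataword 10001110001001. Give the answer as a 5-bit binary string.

Append 5 zeros: 1000111000100100000. Divide by 101011 (XOR where the leading bit is 1):
  pos 0: 100011 XOR 101011 = 001000
  pos 2: 100010 XOR 101011 = 001001
  pos 4: 100100 XOR 101011 = 001111
  pos 6: 111110 XOR 101011 = 010101
  pos 7: 101010 XOR 101011 = 000001
  pos 12: 110000 XOR 101011 = 011011
  pos 13: 110110 XOR 101011 = 011101
Remainder (last 5 bits) = 11101. This is the CRC / FCS.

11101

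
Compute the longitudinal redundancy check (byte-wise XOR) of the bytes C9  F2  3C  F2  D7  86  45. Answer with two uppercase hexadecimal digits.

XOR the bytes together:
  start with 0xC9
  0xC9 ⊕ 0xF2 = 0x3B
  0x3B ⊕ 0x3C = 0x07
  0x07 ⊕ 0xF2 = 0xF5
  0xF5 ⊕ 0xD7 = 0x22
  0x22 ⊕ 0x86 = 0xA4
  0xA4 ⊕ 0x45 = 0xE1

E1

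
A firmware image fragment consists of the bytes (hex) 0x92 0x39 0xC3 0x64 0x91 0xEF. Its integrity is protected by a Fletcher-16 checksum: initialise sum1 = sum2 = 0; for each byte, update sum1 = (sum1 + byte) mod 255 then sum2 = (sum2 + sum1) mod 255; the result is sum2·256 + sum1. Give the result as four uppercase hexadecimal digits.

Running sums (mod 255):
  after byte 0 (0x92): sum1=146, sum2=146
  after byte 1 (0x39): sum1=203, sum2=94
  after byte 2 (0xC3): sum1=143, sum2=237
  after byte 3 (0x64): sum1=243, sum2=225
  after byte 4 (0x91): sum1=133, sum2=103
  after byte 5 (0xEF): sum1=117, sum2=220
Checksum = sum2·256 + sum1 = 220·256 + 117 = 56437 = 0xDC75.

DC75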